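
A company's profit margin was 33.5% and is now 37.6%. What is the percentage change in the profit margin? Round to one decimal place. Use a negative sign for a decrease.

12.2%

The change is 37.6 − 33.5 = 4.1 percentage points.
Relative to the original 33.5%, that is 4.1 ÷ 33.5 ≈ 12.2%.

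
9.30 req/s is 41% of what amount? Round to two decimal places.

22.68 req/s

9.30 req/s ÷ 0.41 ≈ 22.68 req/s.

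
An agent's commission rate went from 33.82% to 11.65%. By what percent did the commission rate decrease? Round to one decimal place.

65.6%

The change is 11.65 − 33.82 = -22.17 percentage points.
Relative to the original 33.82%, that is -22.17 ÷ 33.82 ≈ -65.6%.
So the commission rate fell by 65.6%.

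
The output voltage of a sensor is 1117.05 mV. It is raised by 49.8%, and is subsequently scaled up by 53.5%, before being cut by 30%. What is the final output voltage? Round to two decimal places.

1798.00 mV

Each change multiplies by a factor: 1.498 × 1.535 × 0.7 = 1.609601.
1117.05 × 1.609601 = 1798.00479705 ≈ 1798.00.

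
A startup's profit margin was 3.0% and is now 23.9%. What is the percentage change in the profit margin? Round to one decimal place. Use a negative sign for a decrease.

696.7%

The change is 23.9 − 3.0 = 20.9 percentage points.
Relative to the original 3.0%, that is 20.9 ÷ 3.0 ≈ 696.7%.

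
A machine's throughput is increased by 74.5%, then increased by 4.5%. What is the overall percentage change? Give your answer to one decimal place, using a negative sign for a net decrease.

The combined multiplier is 1.745 × 1.045 = 1.823525.
That corresponds to an increase of 82.4%.

82.4%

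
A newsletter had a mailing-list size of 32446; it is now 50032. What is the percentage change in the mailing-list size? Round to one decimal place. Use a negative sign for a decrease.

Change: 50032 − 32446 = 17586.
Relative to the original: 17586 ÷ 32446 ≈ 54.2%.

54.2%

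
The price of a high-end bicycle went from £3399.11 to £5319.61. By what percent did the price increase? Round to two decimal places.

Change: £5319.61 − £3399.11 = £1920.50.
Relative to the original: £1920.50 ÷ £3399.11 ≈ 56.50%.
So the price increased by 56.50%.

56.50%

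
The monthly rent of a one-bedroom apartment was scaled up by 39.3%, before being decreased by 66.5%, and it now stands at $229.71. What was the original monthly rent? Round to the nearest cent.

$492.25

The overall multiplier applied was 1.393 × 0.335 = 0.466655.
So the original monthly rent was $229.71 ÷ 0.466655 ≈ $492.25.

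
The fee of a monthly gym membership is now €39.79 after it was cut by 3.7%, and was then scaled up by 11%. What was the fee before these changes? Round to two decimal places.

€37.22

Undoing the 11% increase: €39.79 ÷ 1.11 ≈ €35.846847.
Undoing the 3.7% decrease: €35.846847 ÷ 0.963 ≈ €37.22.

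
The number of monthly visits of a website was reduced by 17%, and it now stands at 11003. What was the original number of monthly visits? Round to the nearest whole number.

13257

The overall multiplier applied was 0.83.
So the original number of monthly visits was 11003 ÷ 0.83 ≈ 13257.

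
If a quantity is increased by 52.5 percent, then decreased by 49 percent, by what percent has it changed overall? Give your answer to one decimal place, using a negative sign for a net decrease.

-22.2%

The combined multiplier is 1.525 × 0.51 = 0.77775.
That corresponds to a decrease of 22.2%.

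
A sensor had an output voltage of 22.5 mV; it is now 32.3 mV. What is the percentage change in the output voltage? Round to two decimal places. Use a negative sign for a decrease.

Change: 32.3 − 22.5 = 9.8.
Relative to the original: 9.8 ÷ 22.5 ≈ 43.56%.

43.56%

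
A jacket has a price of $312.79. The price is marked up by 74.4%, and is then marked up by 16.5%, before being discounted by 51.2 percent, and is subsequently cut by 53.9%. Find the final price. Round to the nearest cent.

After the 74.4% increase: $312.79 × 1.744 = $545.50576.
After the 16.5% increase: $545.50576 × 1.165 = $635.5142104.
After the 51.2% decrease: $635.5142104 × 0.488 = $310.1309346752.
After the 53.9% decrease: $310.1309346752 × 0.461 = $142.9703608852672 ≈ $142.97.

$142.97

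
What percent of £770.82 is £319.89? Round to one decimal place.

£319.89 ÷ £770.82 ≈ 41.5%.

41.5%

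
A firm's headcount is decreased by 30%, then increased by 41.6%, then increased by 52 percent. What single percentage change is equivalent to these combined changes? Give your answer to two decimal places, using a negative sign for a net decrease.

The combined multiplier is 0.7 × 1.416 × 1.52 = 1.506624.
That corresponds to an increase of 50.66%.

50.66%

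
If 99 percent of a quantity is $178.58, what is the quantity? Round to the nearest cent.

$180.38

$178.58 ÷ 0.99 ≈ $180.38.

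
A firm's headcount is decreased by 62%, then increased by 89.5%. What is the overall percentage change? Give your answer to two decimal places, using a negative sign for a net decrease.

A 62% decrease multiplies by 0.38.
Then an 89.5% increase: 0.38 × 1.895 = 0.7201.
Overall factor 0.7201, i.e. -27.99%.

-27.99%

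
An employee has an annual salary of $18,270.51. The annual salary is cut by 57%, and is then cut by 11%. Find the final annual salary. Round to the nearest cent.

$6,992.12

After the 57% decrease: $18,270.51 × 0.43 = $7856.3193.
After the 11% decrease: $7856.3193 × 0.89 = $6992.124177 ≈ $6,992.12.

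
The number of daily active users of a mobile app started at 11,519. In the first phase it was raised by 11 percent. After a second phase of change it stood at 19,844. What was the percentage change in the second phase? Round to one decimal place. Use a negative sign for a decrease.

55.2%

After the first phase: 11,519 × 1.11 = 12786.09.
Second-phase multiplier: 19,844 ÷ 12786.09 ≈ 1.552.
That is a change of 55.2%.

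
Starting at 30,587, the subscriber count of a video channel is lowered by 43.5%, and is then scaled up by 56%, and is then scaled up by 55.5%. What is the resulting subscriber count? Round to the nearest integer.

41,922

After the 43.5% decrease: 30,587 × 0.565 = 17281.655.
After the 56% increase: 17281.655 × 1.56 = 26959.3818.
55.5% increase: 26959.3818 × 1.555 = 41921.838699 ≈ 41,922.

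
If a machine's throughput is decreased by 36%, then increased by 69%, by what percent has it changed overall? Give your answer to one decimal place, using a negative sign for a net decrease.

8.2%

A 36% decrease multiplies by 0.64.
Then a 69% increase: 0.64 × 1.69 = 1.0816.
Overall factor 1.0816, i.e. 8.2%.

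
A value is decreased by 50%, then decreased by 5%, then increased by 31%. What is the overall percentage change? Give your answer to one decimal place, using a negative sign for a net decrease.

-37.8%

The combined multiplier is 0.5 × 0.95 × 1.31 = 0.62225.
That corresponds to a decrease of 37.8%.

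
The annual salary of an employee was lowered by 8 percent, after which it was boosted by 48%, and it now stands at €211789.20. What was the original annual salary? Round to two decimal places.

€155544.36

Undoing the 48% increase: €211789.20 ÷ 1.48 ≈ €143100.810811.
Undoing the 8% decrease: €143100.810811 ÷ 0.92 ≈ €155544.36.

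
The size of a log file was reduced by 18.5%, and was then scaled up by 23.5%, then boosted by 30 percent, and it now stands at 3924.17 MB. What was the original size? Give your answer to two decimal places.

2999.02 MB

Undoing the 30% increase: 3924.17 ÷ 1.3 ≈ 3018.592308.
Undoing the 23.5% increase: 3018.592308 ÷ 1.235 ≈ 2444.204298.
Undoing the 18.5% decrease: 2444.204298 ÷ 0.815 ≈ 2999.02 MB.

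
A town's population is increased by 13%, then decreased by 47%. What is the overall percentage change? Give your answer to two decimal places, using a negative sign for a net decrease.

-40.11%

A 13% increase multiplies by 1.13.
Then a 47% decrease: 1.13 × 0.53 = 0.5989.
Overall factor 0.5989, i.e. -40.11%.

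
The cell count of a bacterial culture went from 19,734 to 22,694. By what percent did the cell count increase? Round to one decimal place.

15.0%

Change: 22,694 − 19,734 = 2,960.
Relative to the original: 2,960 ÷ 19,734 ≈ 15.0%.
So the cell count increased by 15.0%.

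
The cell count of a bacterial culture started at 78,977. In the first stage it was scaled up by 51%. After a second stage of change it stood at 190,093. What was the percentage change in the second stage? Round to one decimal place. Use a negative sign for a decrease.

After the first stage: 78,977 × 1.51 = 119255.27.
Second-stage multiplier: 190,093 ÷ 119255.27 ≈ 1.594.
That is a change of 59.4%.

59.4%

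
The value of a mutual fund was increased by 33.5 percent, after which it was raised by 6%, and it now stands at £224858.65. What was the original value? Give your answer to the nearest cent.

£158899.48

Undoing the 6% increase: £224858.65 ÷ 1.06 ≈ £212130.801887.
Undoing the 33.5% increase: £212130.801887 ÷ 1.335 ≈ £158899.48.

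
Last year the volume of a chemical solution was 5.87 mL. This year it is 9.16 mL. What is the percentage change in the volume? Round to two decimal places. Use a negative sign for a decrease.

Change: 9.16 − 5.87 = 3.29.
Relative to the original: 3.29 ÷ 5.87 ≈ 56.05%.

56.05%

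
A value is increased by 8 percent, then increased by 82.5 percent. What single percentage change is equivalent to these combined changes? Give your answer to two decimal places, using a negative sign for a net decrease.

The combined multiplier is 1.08 × 1.825 = 1.971.
That corresponds to an increase of 97.10%.

97.10%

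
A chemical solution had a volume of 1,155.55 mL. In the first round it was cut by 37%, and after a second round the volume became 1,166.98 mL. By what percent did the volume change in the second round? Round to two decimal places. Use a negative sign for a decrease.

After the first round: 1,155.55 × 0.63 = 727.9965.
Second-round multiplier: 1,166.98 ÷ 727.9965 ≈ 1.603002.
That is a change of 60.30%.

60.30%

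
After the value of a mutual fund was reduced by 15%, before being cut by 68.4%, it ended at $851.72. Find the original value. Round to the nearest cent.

Undoing the 68.4% decrease: $851.72 ÷ 0.316 ≈ $2695.316456.
Undoing the 15% decrease: $2695.316456 ÷ 0.85 ≈ $3170.96.

$3170.96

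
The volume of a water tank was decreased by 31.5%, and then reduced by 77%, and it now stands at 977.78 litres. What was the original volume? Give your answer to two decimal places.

6,206.16 litres

The overall multiplier applied was 0.685 × 0.23 = 0.15755.
So the original volume was 977.78 ÷ 0.15755 ≈ 6,206.16 litres.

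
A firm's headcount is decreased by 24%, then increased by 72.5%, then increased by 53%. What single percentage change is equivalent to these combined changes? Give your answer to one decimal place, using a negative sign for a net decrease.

The combined multiplier is 0.76 × 1.725 × 1.53 = 2.00583.
That corresponds to an increase of 100.6%.

100.6%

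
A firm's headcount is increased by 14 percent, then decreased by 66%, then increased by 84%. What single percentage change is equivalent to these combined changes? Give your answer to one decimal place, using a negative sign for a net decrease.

A 14% increase multiplies by 1.14.
Then a 66% decrease: 1.14 × 0.34 = 0.3876.
Then an 84% increase: 0.3876 × 1.84 = 0.713184.
Overall factor 0.713184, i.e. -28.7%.

-28.7%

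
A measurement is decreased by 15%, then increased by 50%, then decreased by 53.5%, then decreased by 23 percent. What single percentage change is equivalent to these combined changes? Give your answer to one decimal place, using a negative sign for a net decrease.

-54.3%

A 15% decrease multiplies by 0.85.
Then a 50% increase: 0.85 × 1.5 = 1.275.
Then a 53.5% decrease: 1.275 × 0.465 = 0.592875.
Then a 23% decrease: 0.592875 × 0.77 = 0.45651375.
Overall factor 0.45651375, i.e. -54.3%.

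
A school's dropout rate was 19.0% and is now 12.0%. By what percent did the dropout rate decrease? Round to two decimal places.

36.84%

The change is 12.0 − 19.0 = -7.0 percentage points.
Relative to the original 19.0%, that is -7.0 ÷ 19.0 ≈ -36.84%.
So the dropout rate fell by 36.84%.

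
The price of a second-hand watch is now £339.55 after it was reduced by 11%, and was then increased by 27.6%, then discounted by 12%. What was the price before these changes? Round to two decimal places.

The overall multiplier applied was 0.89 × 1.276 × 0.88 = 0.9993632.
So the original price was £339.55 ÷ 0.9993632 ≈ £339.77.

£339.77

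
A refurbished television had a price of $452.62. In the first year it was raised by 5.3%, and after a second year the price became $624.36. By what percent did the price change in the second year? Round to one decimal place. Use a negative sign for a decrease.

31.0%

After the first year: $452.62 × 1.053 = $476.60886.
Second-year multiplier: $624.36 ÷ $476.60886 ≈ 1.31001.
That is a change of 31.0%.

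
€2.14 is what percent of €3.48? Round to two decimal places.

61.49%

€2.14 ÷ €3.48 ≈ 61.49%.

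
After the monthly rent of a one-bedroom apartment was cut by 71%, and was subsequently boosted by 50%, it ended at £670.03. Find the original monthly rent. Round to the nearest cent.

The overall multiplier applied was 0.29 × 1.5 = 0.435.
So the original monthly rent was £670.03 ÷ 0.435 ≈ £1,540.30.

£1,540.30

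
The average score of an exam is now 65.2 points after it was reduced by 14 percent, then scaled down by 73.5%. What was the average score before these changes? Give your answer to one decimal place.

The overall multiplier applied was 0.86 × 0.265 = 0.2279.
So the original average score was 65.2 ÷ 0.2279 ≈ 286.1 points.

286.1 points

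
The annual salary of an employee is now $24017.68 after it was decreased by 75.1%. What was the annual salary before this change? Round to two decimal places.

The overall multiplier applied was 0.249.
So the original annual salary was $24017.68 ÷ 0.249 ≈ $96456.55.

$96456.55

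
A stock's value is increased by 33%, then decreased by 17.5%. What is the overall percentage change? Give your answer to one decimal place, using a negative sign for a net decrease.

The combined multiplier is 1.33 × 0.825 = 1.09725.
That corresponds to an increase of 9.7%.

9.7%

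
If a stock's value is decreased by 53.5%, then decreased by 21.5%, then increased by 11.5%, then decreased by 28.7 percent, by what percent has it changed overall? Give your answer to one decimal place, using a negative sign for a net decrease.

The combined multiplier is 0.465 × 0.785 × 1.115 × 0.713 = 0.290193049875.
That corresponds to a decrease of 71.0%.

-71.0%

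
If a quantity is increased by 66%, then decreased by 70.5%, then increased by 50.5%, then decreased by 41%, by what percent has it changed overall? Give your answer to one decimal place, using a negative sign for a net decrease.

A 66% increase multiplies by 1.66.
Then a 70.5% decrease: 1.66 × 0.295 = 0.4897.
Then a 50.5% increase: 0.4897 × 1.505 = 0.7369985.
Then a 41% decrease: 0.7369985 × 0.59 = 0.434829115.
Overall factor 0.434829115, i.e. -56.5%.

-56.5%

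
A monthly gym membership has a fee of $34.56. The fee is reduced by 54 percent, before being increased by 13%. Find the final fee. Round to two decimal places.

54% decrease: $34.56 × 0.46 = $15.8976.
13% increase: $15.8976 × 1.13 = $17.964288 ≈ $17.96.

$17.96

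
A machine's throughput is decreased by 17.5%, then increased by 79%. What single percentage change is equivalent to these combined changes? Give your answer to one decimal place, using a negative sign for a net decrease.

A 17.5% decrease multiplies by 0.825.
Then a 79% increase: 0.825 × 1.79 = 1.47675.
Overall factor 1.47675, i.e. 47.7%.

47.7%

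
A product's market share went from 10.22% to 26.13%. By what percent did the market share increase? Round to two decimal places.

The change is 26.13 − 10.22 = 15.91 percentage points.
Relative to the original 10.22%, that is 15.91 ÷ 10.22 ≈ 155.68%.
So the market share rose by 155.68%.

155.68%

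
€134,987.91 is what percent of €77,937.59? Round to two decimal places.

€134,987.91 ÷ €77,937.59 ≈ 173.20%.

173.20%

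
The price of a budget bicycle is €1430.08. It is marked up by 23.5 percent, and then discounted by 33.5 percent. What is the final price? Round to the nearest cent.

€1174.49

After the 23.5% increase: €1430.08 × 1.235 = €1766.1488.
After the 33.5% decrease: €1766.1488 × 0.665 = €1174.488952 ≈ €1174.49.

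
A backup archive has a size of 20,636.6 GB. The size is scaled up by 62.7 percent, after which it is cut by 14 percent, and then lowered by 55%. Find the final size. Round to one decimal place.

12,993.8 GB

Each change multiplies by a factor: 1.627 × 0.86 × 0.45 = 0.629649.
20,636.6 × 0.629649 = 12993.8145534 ≈ 12,993.8.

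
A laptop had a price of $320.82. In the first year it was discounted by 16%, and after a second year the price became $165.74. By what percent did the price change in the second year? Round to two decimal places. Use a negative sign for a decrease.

After the first year: $320.82 × 0.84 = $269.4888.
Second-year multiplier: $165.74 ÷ $269.4888 ≈ 0.615016.
That is a change of -38.50%.

-38.50%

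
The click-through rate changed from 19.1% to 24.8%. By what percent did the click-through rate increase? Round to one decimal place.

The change is 24.8 − 19.1 = 5.7 percentage points.
Relative to the original 19.1%, that is 5.7 ÷ 19.1 ≈ 29.8%.
So the click-through rate rose by 29.8%.

29.8%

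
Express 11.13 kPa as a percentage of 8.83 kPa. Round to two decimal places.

11.13 kPa ÷ 8.83 kPa ≈ 126.05%.

126.05%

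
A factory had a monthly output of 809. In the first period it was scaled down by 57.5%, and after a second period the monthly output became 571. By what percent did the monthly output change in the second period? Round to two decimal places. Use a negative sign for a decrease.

After the first period: 809 × 0.425 = 343.825.
Second-period multiplier: 571 ÷ 343.825 ≈ 1.660729.
That is a change of 66.07%.

66.07%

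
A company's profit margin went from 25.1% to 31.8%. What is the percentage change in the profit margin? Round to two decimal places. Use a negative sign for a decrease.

The change is 31.8 − 25.1 = 6.7 percentage points.
Relative to the original 25.1%, that is 6.7 ÷ 25.1 ≈ 26.69%.

26.69%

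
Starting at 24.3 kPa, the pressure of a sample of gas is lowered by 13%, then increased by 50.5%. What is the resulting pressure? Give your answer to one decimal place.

After the 13% decrease: 24.3 × 0.87 = 21.141.
After the 50.5% increase: 21.141 × 1.505 = 31.817205 ≈ 31.8.

31.8 kPa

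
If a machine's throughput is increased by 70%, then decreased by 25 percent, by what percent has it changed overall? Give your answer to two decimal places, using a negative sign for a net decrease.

The combined multiplier is 1.7 × 0.75 = 1.275.
That corresponds to an increase of 27.50%.

27.50%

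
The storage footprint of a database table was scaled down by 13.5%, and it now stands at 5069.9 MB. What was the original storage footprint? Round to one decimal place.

5861.2 MB

The overall multiplier applied was 0.865.
So the original storage footprint was 5069.9 ÷ 0.865 ≈ 5861.2 MB.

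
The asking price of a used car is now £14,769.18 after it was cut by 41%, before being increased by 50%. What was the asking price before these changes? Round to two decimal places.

£16,688.34

The overall multiplier applied was 0.59 × 1.5 = 0.885.
So the original asking price was £14,769.18 ÷ 0.885 ≈ £16,688.34.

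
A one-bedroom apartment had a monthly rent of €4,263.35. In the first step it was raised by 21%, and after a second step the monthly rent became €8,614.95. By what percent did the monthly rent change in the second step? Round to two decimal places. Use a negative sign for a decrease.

67.00%

After the first step: €4,263.35 × 1.21 = €5158.6535.
Second-step multiplier: €8,614.95 ÷ €5158.6535 ≈ 1.67.
That is a change of 67.00%.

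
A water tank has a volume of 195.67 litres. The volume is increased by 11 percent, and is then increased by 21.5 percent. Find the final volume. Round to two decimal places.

11% increase: 195.67 × 1.11 = 217.1937.
Apply the 21.5% increase: 217.1937 × 1.215 = 263.8903455 ≈ 263.89.

263.89 litres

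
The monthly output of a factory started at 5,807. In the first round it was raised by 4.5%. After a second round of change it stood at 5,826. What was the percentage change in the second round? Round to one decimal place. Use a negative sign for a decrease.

-4.0%

After the first round: 5,807 × 1.045 = 6068.315.
Second-round multiplier: 5,826 ÷ 6068.315 ≈ 0.96007.
That is a change of -4.0%.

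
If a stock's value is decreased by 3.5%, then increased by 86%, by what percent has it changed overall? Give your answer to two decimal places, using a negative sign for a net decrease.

79.49%

The combined multiplier is 0.965 × 1.86 = 1.7949.
That corresponds to an increase of 79.49%.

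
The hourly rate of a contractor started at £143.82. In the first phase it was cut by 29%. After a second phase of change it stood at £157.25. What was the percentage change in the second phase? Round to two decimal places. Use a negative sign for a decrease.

54.00%

After the first phase: £143.82 × 0.71 = £102.1122.
Second-phase multiplier: £157.25 ÷ £102.1122 ≈ 1.539973.
That is a change of 54.00%.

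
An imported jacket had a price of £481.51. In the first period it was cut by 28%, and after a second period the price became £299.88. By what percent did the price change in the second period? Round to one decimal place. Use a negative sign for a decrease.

-13.5%

After the first period: £481.51 × 0.72 = £346.6872.
Second-period multiplier: £299.88 ÷ £346.6872 ≈ 0.86499.
That is a change of -13.5%.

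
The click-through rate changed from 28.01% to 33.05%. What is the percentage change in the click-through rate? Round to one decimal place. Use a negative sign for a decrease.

The change is 33.05 − 28.01 = 5.04 percentage points.
Relative to the original 28.01%, that is 5.04 ÷ 28.01 ≈ 18.0%.

18.0%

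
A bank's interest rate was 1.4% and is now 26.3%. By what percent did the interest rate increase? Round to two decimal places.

The change is 26.3 − 1.4 = 24.9 percentage points.
Relative to the original 1.4%, that is 24.9 ÷ 1.4 ≈ 1778.57%.
So the interest rate rose by 1778.57%.

1778.57%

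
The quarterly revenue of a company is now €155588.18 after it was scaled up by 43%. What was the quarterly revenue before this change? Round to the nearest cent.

€108802.92

The overall multiplier applied was 1.43.
So the original quarterly revenue was €155588.18 ÷ 1.43 ≈ €108802.92.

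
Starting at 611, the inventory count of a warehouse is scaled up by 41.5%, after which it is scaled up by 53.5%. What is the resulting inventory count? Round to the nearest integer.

After the 41.5% increase: 611 × 1.415 = 864.565.
Apply the 53.5% increase: 864.565 × 1.535 = 1327.107275 ≈ 1327.

1327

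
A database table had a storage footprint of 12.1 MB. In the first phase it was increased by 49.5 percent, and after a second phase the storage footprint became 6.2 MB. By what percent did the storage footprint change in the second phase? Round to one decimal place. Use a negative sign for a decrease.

-65.7%

After the first phase: 12.1 × 1.495 = 18.0895.
Second-phase multiplier: 6.2 ÷ 18.0895 ≈ 0.34274.
That is a change of -65.7%.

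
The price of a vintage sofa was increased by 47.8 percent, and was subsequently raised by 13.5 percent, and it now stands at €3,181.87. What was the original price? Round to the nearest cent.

Undoing the 13.5% increase: €3,181.87 ÷ 1.135 ≈ €2803.409692.
Undoing the 47.8% increase: €2803.409692 ÷ 1.478 ≈ €1,896.76.

€1,896.76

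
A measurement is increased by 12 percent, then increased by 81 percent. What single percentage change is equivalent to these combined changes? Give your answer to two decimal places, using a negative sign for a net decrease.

102.72%

A 12% increase multiplies by 1.12.
Then an 81% increase: 1.12 × 1.81 = 2.0272.
Overall factor 2.0272, i.e. 102.72%.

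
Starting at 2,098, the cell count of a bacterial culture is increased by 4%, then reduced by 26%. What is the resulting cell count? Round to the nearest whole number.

Each change multiplies by a factor: 1.04 × 0.74 = 0.7696.
2,098 × 0.7696 = 1614.6208 ≈ 1,615.

1,615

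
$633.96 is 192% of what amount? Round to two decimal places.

$633.96 ÷ 1.92 ≈ $330.19.

$330.19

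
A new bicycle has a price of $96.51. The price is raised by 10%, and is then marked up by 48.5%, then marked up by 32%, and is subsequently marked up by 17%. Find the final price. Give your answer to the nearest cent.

Each change multiplies by a factor: 1.1 × 1.485 × 1.32 × 1.17 = 2.5227774.
$96.51 × 2.5227774 = $243.473246874 ≈ $243.47.

$243.47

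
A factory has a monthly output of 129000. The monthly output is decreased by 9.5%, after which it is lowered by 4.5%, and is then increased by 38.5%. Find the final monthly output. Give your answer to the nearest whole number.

Each change multiplies by a factor: 0.905 × 0.955 × 1.385 = 1.197020875.
129000 × 1.197020875 = 154415.692875 ≈ 154416.

154416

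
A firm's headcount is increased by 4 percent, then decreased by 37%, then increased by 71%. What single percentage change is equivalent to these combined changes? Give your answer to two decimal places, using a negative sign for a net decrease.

12.04%

A 4% increase multiplies by 1.04.
Then a 37% decrease: 1.04 × 0.63 = 0.6552.
Then a 71% increase: 0.6552 × 1.71 = 1.120392.
Overall factor 1.120392, i.e. 12.04%.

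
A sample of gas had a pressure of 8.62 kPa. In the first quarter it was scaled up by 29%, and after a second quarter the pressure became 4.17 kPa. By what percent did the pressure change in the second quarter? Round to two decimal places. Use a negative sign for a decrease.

After the first quarter: 8.62 × 1.29 = 11.1198.
Second-quarter multiplier: 4.17 ÷ 11.1198 ≈ 0.375007.
That is a change of -62.50%.

-62.50%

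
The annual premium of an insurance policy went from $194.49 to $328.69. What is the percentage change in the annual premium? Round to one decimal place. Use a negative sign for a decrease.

69.0%

Change: $328.69 − $194.49 = $134.20.
Relative to the original: $134.20 ÷ $194.49 ≈ 69.0%.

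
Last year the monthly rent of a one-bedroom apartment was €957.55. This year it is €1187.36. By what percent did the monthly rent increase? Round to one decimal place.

24.0%

Change: €1187.36 − €957.55 = €229.81.
Relative to the original: €229.81 ÷ €957.55 ≈ 24.0%.
So the monthly rent increased by 24.0%.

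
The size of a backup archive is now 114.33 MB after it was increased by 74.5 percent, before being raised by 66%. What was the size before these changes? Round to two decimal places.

39.47 MB

Undoing the 66% increase: 114.33 ÷ 1.66 ≈ 68.873494.
Undoing the 74.5% increase: 68.873494 ÷ 1.745 ≈ 39.47 MB.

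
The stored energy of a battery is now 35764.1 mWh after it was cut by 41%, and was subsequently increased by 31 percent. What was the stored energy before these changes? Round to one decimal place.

The overall multiplier applied was 0.59 × 1.31 = 0.7729.
So the original stored energy was 35764.1 ÷ 0.7729 ≈ 46272.6 mWh.

46272.6 mWh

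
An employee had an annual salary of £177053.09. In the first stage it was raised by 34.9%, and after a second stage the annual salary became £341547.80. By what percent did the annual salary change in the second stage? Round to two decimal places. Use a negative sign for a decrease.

After the first stage: £177053.09 × 1.349 = £238844.61841.
Second-stage multiplier: £341547.80 ÷ £238844.61841 ≈ 1.43.
That is a change of 43.00%.

43.00%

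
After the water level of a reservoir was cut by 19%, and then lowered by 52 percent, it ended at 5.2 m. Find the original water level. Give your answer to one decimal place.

13.4 m

Undoing the 52% decrease: 5.2 ÷ 0.48 ≈ 10.833333.
Undoing the 19% decrease: 10.833333 ÷ 0.81 ≈ 13.4 m.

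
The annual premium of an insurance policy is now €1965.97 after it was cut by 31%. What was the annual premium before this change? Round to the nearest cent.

€2849.23

The overall multiplier applied was 0.69.
So the original annual premium was €1965.97 ÷ 0.69 ≈ €2849.23.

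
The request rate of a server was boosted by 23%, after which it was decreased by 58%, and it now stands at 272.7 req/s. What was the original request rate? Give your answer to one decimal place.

527.9 req/s

The overall multiplier applied was 1.23 × 0.42 = 0.5166.
So the original request rate was 272.7 ÷ 0.5166 ≈ 527.9 req/s.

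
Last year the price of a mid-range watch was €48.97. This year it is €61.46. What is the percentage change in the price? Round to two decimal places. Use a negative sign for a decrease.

25.51%

Change: €61.46 − €48.97 = €12.49.
Relative to the original: €12.49 ÷ €48.97 ≈ 25.51%.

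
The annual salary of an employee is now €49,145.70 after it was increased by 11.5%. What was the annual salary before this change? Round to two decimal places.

The overall multiplier applied was 1.115.
So the original annual salary was €49,145.70 ÷ 1.115 ≈ €44,076.86.

€44,076.86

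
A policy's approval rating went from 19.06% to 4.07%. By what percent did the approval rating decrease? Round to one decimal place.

The change is 4.07 − 19.06 = -14.99 percentage points.
Relative to the original 19.06%, that is -14.99 ÷ 19.06 ≈ -78.6%.
So the approval rating fell by 78.6%.

78.6%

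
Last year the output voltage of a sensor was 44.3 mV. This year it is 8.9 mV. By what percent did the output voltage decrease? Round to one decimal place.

79.9%

Change: 8.9 − 44.3 = -35.4.
Relative to the original: -35.4 ÷ 44.3 ≈ -79.9%.
So the output voltage decreased by 79.9%.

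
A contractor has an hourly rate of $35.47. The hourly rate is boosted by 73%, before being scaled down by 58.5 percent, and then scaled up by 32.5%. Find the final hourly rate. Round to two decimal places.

After the 73% increase: $35.47 × 1.73 = $61.3631.
58.5% decrease: $61.3631 × 0.415 = $25.4656865.
Apply the 32.5% increase: $25.4656865 × 1.325 = $33.7420346125 ≈ $33.74.

$33.74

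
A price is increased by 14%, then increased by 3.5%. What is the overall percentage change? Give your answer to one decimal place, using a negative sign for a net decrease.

18.0%

The combined multiplier is 1.14 × 1.035 = 1.1799.
That corresponds to an increase of 18.0%.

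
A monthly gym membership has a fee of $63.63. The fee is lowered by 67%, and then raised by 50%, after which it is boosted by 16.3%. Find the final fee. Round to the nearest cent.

Apply the 67% decrease: $63.63 × 0.33 = $20.9979.
After the 50% increase: $20.9979 × 1.5 = $31.49685.
After the 16.3% increase: $31.49685 × 1.163 = $36.63083655 ≈ $36.63.

$36.63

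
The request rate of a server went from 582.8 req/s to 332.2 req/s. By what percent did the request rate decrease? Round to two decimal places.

43.00%

Change: 332.2 − 582.8 = -250.6.
Relative to the original: -250.6 ÷ 582.8 ≈ -43.00%.
So the request rate decreased by 43.00%.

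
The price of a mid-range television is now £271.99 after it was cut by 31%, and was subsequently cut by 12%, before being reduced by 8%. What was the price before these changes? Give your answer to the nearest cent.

Undoing the 8% decrease: £271.99 ÷ 0.92 ≈ £295.641304.
Undoing the 12% decrease: £295.641304 ÷ 0.88 ≈ £335.956027.
Undoing the 31% decrease: £335.956027 ÷ 0.69 ≈ £486.89.

£486.89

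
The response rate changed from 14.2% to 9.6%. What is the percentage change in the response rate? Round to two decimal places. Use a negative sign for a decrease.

-32.39%

The change is 9.6 − 14.2 = -4.6 percentage points.
Relative to the original 14.2%, that is -4.6 ÷ 14.2 ≈ -32.39%.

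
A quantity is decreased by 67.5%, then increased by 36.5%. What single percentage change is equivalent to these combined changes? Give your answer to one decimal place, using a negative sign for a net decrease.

The combined multiplier is 0.325 × 1.365 = 0.443625.
That corresponds to a decrease of 55.6%.

-55.6%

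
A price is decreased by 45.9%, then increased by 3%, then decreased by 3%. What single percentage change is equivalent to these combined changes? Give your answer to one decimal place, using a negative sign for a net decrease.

The combined multiplier is 0.541 × 1.03 × 0.97 = 0.5405131.
That corresponds to a decrease of 45.9%.

-45.9%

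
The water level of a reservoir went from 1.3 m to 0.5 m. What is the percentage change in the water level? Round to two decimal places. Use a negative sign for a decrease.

-61.54%

Change: 0.5 − 1.3 = -0.8.
Relative to the original: -0.8 ÷ 1.3 ≈ -61.54%.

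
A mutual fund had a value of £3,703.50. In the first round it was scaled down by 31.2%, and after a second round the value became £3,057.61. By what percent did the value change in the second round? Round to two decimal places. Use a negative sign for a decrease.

After the first round: £3,703.50 × 0.688 = £2548.008.
Second-round multiplier: £3,057.61 ÷ £2548.008 ≈ 1.2.
That is a change of 20.00%.

20.00%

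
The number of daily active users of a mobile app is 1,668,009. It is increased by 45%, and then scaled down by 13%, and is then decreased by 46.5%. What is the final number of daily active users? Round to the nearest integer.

1,125,743

45% increase: 1,668,009 × 1.45 = 2418613.05.
After the 13% decrease: 2418613.05 × 0.87 = 2104193.3535.
After the 46.5% decrease: 2104193.3535 × 0.535 = 1125743.4441225 ≈ 1,125,743.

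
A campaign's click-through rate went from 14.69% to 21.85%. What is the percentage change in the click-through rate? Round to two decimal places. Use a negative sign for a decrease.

The change is 21.85 − 14.69 = 7.16 percentage points.
Relative to the original 14.69%, that is 7.16 ÷ 14.69 ≈ 48.74%.

48.74%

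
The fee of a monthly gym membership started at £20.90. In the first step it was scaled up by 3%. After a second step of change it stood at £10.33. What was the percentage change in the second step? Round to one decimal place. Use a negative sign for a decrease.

-52.0%

After the first step: £20.90 × 1.03 = £21.527.
Second-step multiplier: £10.33 ÷ £21.527 ≈ 0.47986.
That is a change of -52.0%.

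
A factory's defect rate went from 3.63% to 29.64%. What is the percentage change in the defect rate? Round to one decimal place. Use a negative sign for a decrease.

716.5%

The change is 29.64 − 3.63 = 26.01 percentage points.
Relative to the original 3.63%, that is 26.01 ÷ 3.63 ≈ 716.5%.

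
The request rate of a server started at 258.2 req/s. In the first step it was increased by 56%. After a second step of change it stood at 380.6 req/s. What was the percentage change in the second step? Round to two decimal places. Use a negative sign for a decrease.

-5.51%

After the first step: 258.2 × 1.56 = 402.792.
Second-step multiplier: 380.6 ÷ 402.792 ≈ 0.944905.
That is a change of -5.51%.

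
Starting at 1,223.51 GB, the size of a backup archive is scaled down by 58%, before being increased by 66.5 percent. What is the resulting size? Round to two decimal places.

855.60 GB

58% decrease: 1,223.51 × 0.42 = 513.8742.
After the 66.5% increase: 513.8742 × 1.665 = 855.600543 ≈ 855.60.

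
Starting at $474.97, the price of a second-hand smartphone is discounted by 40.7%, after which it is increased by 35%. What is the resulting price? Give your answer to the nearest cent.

Each change multiplies by a factor: 0.593 × 1.35 = 0.80055.
$474.97 × 0.80055 = $380.2372335 ≈ $380.24.

$380.24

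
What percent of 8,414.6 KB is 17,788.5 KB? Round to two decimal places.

17,788.5 KB ÷ 8,414.6 KB ≈ 211.40%.

211.40%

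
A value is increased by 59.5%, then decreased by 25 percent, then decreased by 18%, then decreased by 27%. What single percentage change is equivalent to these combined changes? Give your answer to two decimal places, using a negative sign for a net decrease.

The combined multiplier is 1.595 × 0.75 × 0.82 × 0.73 = 0.71607525.
That corresponds to a decrease of 28.39%.

-28.39%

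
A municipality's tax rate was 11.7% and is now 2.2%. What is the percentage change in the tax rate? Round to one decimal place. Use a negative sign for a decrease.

The change is 2.2 − 11.7 = -9.5 percentage points.
Relative to the original 11.7%, that is -9.5 ÷ 11.7 ≈ -81.2%.

-81.2%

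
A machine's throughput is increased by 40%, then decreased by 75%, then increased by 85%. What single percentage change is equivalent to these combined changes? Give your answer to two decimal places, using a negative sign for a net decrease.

-35.25%

The combined multiplier is 1.4 × 0.25 × 1.85 = 0.6475.
That corresponds to a decrease of 35.25%.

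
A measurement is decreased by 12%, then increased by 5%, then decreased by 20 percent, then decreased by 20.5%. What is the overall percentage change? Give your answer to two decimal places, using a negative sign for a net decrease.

The combined multiplier is 0.88 × 1.05 × 0.8 × 0.795 = 0.587664.
That corresponds to a decrease of 41.23%.

-41.23%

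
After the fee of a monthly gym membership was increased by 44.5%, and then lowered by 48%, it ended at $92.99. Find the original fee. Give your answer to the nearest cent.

Undoing the 48% decrease: $92.99 ÷ 0.52 ≈ $178.826923.
Undoing the 44.5% increase: $178.826923 ÷ 1.445 ≈ $123.76.

$123.76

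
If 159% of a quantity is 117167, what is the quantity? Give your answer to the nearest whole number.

117167 ÷ 1.59 ≈ 73690.

73690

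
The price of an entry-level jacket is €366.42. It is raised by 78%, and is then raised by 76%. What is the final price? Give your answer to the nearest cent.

€1147.92

78% increase: €366.42 × 1.78 = €652.2276.
Apply the 76% increase: €652.2276 × 1.76 = €1147.920576 ≈ €1147.92.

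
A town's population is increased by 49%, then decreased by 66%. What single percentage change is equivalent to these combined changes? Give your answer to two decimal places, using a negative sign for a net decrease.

-49.34%

The combined multiplier is 1.49 × 0.34 = 0.5066.
That corresponds to a decrease of 49.34%.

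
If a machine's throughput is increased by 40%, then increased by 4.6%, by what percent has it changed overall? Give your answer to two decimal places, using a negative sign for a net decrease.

The combined multiplier is 1.4 × 1.046 = 1.4644.
That corresponds to an increase of 46.44%.

46.44%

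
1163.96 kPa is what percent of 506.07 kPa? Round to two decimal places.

230.00%

1163.96 kPa ÷ 506.07 kPa ≈ 230.00%.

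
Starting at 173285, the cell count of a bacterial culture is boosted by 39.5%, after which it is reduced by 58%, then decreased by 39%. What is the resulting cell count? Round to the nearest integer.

Apply the 39.5% increase: 173285 × 1.395 = 241732.575.
After the 58% decrease: 241732.575 × 0.42 = 101527.6815.
39% decrease: 101527.6815 × 0.61 = 61931.885715 ≈ 61932.

61932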